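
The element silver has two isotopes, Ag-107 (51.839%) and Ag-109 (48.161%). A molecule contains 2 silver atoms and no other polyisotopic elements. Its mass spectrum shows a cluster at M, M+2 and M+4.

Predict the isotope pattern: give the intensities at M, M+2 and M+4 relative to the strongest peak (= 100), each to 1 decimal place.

Each Ag atom is independently Ag-107 (p = 0.51839) or Ag-109 (q = 0.48161); the cluster is the binomial expansion (p + q)^2.
P(M) = 0.51839^2 = 0.268728
P(M+2) = 2 × 0.51839^1 × 0.48161^1 = 0.499324
P(M+4) = 0.48161^2 = 0.231948
The M+2 peak is largest (0.499324); scaling to 100 gives 53.8 : 100.0 : 46.5.

53.8 : 100.0 : 46.5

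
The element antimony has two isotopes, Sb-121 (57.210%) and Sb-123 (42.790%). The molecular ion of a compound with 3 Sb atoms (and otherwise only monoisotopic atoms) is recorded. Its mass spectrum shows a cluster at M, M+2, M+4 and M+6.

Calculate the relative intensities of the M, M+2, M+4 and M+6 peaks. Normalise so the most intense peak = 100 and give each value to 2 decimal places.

44.57 : 100.00 : 74.79 : 18.65

Expanding (0.57210 + 0.42790)^3:
P(M) = 0.57210^3 = 0.187247
P(M+2) = 3 × 0.57210^2 × 0.42790^1 = 0.420153
P(M+4) = 3 × 0.57210^1 × 0.42790^2 = 0.314252
P(M+6) = 0.42790^3 = 0.078348
The M+2 peak is largest (0.420153); scaling to 100 gives 44.57 : 100.00 : 74.79 : 18.65.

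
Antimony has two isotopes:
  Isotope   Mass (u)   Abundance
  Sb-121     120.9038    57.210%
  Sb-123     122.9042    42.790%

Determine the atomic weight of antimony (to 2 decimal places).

121.76 u

Weight each isotope mass by its fractional abundance: 0.57210 × 120.9038 + 0.42790 × 122.9042
= 69.16906 + 52.59071 = 121.75977 u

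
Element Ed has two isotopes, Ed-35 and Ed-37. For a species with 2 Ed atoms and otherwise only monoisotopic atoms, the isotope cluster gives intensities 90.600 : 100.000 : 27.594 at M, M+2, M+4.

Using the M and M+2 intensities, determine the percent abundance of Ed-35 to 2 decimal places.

64.44%

Let p = fractional abundance of Ed-35. I(M+2)/I(M) = [C(2,1)·p^1·(1−p)] / p^2 = 2·(1−p)/p = 100.000/90.600 = 1.1038
(1−p)/p = 1.1038/2 = 0.5519  ⇒  p = 1/(1 + 0.5519) = 0.6444
Ed-35: 64.44%, Ed-37: 35.56%.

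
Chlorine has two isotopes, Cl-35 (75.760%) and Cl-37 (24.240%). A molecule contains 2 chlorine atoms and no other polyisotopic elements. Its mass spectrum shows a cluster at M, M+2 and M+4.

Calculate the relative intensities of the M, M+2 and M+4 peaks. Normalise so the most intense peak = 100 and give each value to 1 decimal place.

Expanding (0.75760 + 0.24240)^2:
P(M) = 0.75760^2 = 0.573958
P(M+2) = 2 × 0.75760^1 × 0.24240^1 = 0.367284
P(M+4) = 0.24240^2 = 0.058758
The M peak is largest (0.573958); scaling to 100 gives 100.0 : 64.0 : 10.2.

100.0 : 64.0 : 10.2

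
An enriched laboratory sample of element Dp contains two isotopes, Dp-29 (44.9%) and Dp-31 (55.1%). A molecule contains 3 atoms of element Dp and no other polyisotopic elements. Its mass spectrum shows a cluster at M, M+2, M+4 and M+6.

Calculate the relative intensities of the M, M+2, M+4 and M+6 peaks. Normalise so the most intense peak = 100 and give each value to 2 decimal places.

22.13 : 81.49 : 100.00 : 40.91

The 3 Dp atoms are independent, so intensities follow the terms of (0.449 + 0.551)^3.
P(M) = 0.449^3 = 0.090519
P(M+2) = 3 × 0.449^2 × 0.551^1 = 0.333246
P(M+4) = 3 × 0.449^1 × 0.551^2 = 0.408951
P(M+6) = 0.551^3 = 0.167284
The M+4 peak is largest (0.408951); scaling to 100 gives 22.13 : 81.49 : 100.00 : 40.91.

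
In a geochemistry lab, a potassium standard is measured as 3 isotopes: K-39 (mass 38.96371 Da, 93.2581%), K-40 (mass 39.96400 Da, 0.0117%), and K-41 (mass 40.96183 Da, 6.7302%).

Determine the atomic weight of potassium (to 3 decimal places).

39.098 Da

The abundance-weighted mean is 0.932581 × 38.96371 + 0.000117 × 39.96400 + 0.067302 × 40.96183
= 36.336816 + 0.004676 + 2.756813 = 39.098305 Da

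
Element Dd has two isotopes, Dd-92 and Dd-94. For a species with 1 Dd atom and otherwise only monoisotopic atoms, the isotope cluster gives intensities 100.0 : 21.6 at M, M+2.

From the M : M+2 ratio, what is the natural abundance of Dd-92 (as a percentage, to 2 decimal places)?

82.24%

Let p = fractional abundance of Dd-92. I(M+2)/I(M) = [C(1,1)·p^0·(1−p)] / p^1 = 1·(1−p)/p = 21.6/100.0 = 0.2160
(1−p)/p = 0.2160/1 = 0.2160  ⇒  p = 1/(1 + 0.2160) = 0.8224
Dd-92: 82.24%, Dd-94: 17.76%.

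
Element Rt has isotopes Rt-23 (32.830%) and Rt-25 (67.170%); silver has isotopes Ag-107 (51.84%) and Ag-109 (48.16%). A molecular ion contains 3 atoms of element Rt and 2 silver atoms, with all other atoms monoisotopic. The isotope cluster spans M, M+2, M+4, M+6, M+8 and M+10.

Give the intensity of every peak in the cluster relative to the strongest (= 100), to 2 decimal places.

2.69 : 21.50 : 66.74 : 100.00 : 71.92 : 19.87

Element Rt pattern (n=3): 0.03538447 : 0.21718927 : 0.44436806 : 0.3030582
Silver pattern (n=2): 0.26873856 : 0.49932288 : 0.23193856
Convolve the two distributions (both contribute in 2-u steps):
  M: 0.03538447×0.26873856 = 0.009509
  M+2: 0.03538447×0.49932288 + 0.21718927×0.26873856 = 0.076035
  M+4: 0.03538447×0.23193856 + 0.21718927×0.49932288 + 0.44436806×0.26873856 = 0.236073
  M+6: 0.21718927×0.23193856 + 0.44436806×0.49932288 + 0.3030582×0.26873856 = 0.353701
  M+8: 0.44436806×0.23193856 + 0.3030582×0.49932288 = 0.254390
  M+10: 0.3030582×0.23193856 = 0.070291
Scale to base peak (0.353701) = 100: 2.69 : 21.50 : 66.74 : 100.00 : 71.92 : 19.87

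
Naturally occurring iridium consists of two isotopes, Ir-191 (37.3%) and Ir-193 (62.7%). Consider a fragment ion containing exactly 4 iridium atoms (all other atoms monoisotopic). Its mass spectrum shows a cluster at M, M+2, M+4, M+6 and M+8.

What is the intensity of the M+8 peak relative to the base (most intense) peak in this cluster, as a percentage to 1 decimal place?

Binomial terms of (0.373 + 0.627)^4: M 0.0194, M+2 0.1302, M+4 0.3282, M+6 0.3678, M+8 0.1546 → M+6 is the base peak.
P(M+6) = C(4,3) × 0.373^1 × 0.627^3 = 4 × 0.3730 × 0.24649188 = 0.367766 (base)
P(M+8) = C(4,4) × 0.373^0 × 0.627^4 = 1 × 1.0000 × 0.15455041 = 0.154550
Relative intensity = 0.154550 / 0.367766 × 100 = 42.0

42.0%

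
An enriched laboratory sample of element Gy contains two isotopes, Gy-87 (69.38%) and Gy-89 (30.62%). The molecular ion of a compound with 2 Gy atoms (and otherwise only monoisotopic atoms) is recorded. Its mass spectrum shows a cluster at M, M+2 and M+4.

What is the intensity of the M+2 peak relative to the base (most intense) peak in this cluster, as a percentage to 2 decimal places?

Binomial terms of (0.6938 + 0.3062)^2: M 0.4814, M+2 0.4249, M+4 0.0938 → M is the base peak.
P(M) = C(2,0) × 0.6938^2 × 0.3062^0 = 1 × 0.48135844 × 1.0000 = 0.481358 (base)
P(M+2) = C(2,1) × 0.6938^1 × 0.3062^1 = 2 × 0.6938 × 0.3062 = 0.424883
Relative intensity = 0.424883 / 0.481358 × 100 = 88.27

88.27%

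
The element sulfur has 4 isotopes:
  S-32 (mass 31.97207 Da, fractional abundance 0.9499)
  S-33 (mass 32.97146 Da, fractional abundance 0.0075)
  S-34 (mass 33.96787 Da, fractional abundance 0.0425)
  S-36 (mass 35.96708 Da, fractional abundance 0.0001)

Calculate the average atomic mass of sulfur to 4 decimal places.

Weight each isotope mass by its fractional abundance: 0.9499 × 31.97207 + 0.0075 × 32.97146 + 0.0425 × 33.96787 + 0.0001 × 35.96708
= 30.370269 + 0.247286 + 1.443634 + 0.003597 = 32.064786 Da

32.0648 Da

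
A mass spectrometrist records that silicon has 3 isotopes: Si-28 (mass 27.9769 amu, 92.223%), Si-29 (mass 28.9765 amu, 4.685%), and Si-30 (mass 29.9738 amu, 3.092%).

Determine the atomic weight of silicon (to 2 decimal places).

Average mass = Σ (abundance × isotope mass) = 0.92223 × 27.9769 + 0.04685 × 28.9765 + 0.03092 × 29.9738
= 25.80114 + 1.35755 + 0.92679 = 28.08548 amu

28.09 amu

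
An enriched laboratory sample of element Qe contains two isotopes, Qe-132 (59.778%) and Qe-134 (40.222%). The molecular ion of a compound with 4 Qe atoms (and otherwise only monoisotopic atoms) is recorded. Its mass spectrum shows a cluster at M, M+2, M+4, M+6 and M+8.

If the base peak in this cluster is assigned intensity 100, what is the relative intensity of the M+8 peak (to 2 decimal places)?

(0.59778 + 0.40222)^4 gives M 0.1277, M+2 0.3437, M+4 0.3469, M+6 0.1556, M+8 0.0262; the largest is M+4.
P(M+4) = C(4,2) × 0.59778^2 × 0.40222^2 = 6 × 0.35734093 × 0.16178093 = 0.346866 (base)
P(M+8) = C(4,4) × 0.59778^0 × 0.40222^4 = 1 × 1.0000 × 0.02617307 = 0.026173
Relative intensity = 0.026173 / 0.346866 × 100 = 7.55

7.55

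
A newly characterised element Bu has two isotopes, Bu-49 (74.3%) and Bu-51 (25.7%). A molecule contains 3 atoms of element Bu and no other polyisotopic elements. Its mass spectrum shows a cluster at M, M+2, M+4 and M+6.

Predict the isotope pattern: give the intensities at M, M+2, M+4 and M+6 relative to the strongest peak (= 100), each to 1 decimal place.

The 3 Bu atoms are independent, so intensities follow the terms of (0.743 + 0.257)^3.
P(M) = 0.743^3 = 0.410172
P(M+2) = 3 × 0.743^2 × 0.257^1 = 0.425630
P(M+4) = 3 × 0.743^1 × 0.257^2 = 0.147223
P(M+6) = 0.257^3 = 0.016975
The M+2 peak is largest (0.425630); scaling to 100 gives 96.4 : 100.0 : 34.6 : 4.0.

96.4 : 100.0 : 34.6 : 4.0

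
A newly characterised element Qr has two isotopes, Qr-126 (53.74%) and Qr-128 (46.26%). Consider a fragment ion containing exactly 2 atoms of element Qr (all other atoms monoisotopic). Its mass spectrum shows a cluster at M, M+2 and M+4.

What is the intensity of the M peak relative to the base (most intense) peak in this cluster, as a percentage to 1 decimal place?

(0.5374 + 0.4626)^2 gives M 0.2888, M+2 0.4972, M+4 0.2140; the largest is M+2.
P(M+2) = C(2,1) × 0.5374^1 × 0.4626^1 = 2 × 0.5374 × 0.4626 = 0.497202 (base)
P(M) = C(2,0) × 0.5374^2 × 0.4626^0 = 1 × 0.28879876 × 1.0000 = 0.288799
Relative intensity = 0.288799 / 0.497202 × 100 = 58.1

58.1%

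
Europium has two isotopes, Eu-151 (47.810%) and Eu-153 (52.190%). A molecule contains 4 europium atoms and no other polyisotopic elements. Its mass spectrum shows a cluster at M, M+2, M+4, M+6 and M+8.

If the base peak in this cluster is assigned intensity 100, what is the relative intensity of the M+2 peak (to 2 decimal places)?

61.07

Binomial terms of (0.47810 + 0.52190)^4: M 0.0522, M+2 0.2281, M+4 0.3736, M+6 0.2719, M+8 0.0742 → M+4 is the base peak.
P(M+4) = C(4,2) × 0.47810^2 × 0.52190^2 = 6 × 0.22857961 × 0.27237961 = 0.373563 (base)
P(M+2) = C(4,1) × 0.47810^3 × 0.52190^1 = 4 × 0.10928391 × 0.5219 = 0.228141
Relative intensity = 0.228141 / 0.373563 × 100 = 61.07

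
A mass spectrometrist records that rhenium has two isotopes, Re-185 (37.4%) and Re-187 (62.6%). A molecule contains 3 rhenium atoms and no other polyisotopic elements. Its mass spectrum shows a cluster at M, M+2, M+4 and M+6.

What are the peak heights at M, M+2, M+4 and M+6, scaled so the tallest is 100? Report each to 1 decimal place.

The 3 Re atoms are independent, so intensities follow the terms of (0.374 + 0.626)^3.
P(M) = 0.374^3 = 0.052314
P(M+2) = 3 × 0.374^2 × 0.626^1 = 0.262687
P(M+4) = 3 × 0.374^1 × 0.626^2 = 0.439685
P(M+6) = 0.626^3 = 0.245314
The M+4 peak is largest (0.439685); scaling to 100 gives 11.9 : 59.7 : 100.0 : 55.8.

11.9 : 59.7 : 100.0 : 55.8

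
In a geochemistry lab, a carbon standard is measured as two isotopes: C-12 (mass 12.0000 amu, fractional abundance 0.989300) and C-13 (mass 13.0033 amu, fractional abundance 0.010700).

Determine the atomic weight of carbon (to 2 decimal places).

12.01 amu

Ar = Σ fᵢ·mᵢ = 0.989300 × 12.0000 + 0.010700 × 13.0033
= 11.87160 + 0.13914 = 12.01074 amu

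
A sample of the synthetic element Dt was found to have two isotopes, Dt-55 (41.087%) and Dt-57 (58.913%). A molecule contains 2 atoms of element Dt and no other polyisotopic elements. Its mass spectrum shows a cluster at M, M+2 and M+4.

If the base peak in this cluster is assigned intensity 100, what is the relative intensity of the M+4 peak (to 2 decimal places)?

Binomial terms of (0.41087 + 0.58913)^2: M 0.1688, M+2 0.4841, M+4 0.3471 → M+2 is the base peak.
P(M+2) = C(2,1) × 0.41087^1 × 0.58913^1 = 2 × 0.41087 × 0.58913 = 0.484112 (base)
P(M+4) = C(2,2) × 0.41087^0 × 0.58913^2 = 1 × 1.0000 × 0.34707416 = 0.347074
Relative intensity = 0.347074 / 0.484112 × 100 = 71.69

71.69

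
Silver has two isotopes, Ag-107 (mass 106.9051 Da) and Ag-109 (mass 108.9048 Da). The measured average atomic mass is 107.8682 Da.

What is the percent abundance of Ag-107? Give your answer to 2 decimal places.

51.84%

With x = fraction of Ag-107 (so Ag-109 is 1 − x):
106.9051·x + 108.9048·(1 − x) = 107.8682
(106.9051 − 108.9048)·x = 107.8682 − 108.9048
x = -1.0366 / -1.9997 = 0.51838 → 51.84% Ag-107, 48.16% Ag-109.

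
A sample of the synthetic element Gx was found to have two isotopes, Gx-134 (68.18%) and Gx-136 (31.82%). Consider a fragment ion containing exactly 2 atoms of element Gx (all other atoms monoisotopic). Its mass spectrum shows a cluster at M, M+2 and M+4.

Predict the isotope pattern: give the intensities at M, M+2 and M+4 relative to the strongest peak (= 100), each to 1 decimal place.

100.0 : 93.3 : 21.8

The 2 Gx atoms are independent, so intensities follow the terms of (0.6818 + 0.3182)^2.
P(M) = 0.6818^2 = 0.464851
P(M+2) = 2 × 0.6818^1 × 0.3182^1 = 0.433898
P(M+4) = 0.3182^2 = 0.101251
The M peak is largest (0.464851); scaling to 100 gives 100.0 : 93.3 : 21.8.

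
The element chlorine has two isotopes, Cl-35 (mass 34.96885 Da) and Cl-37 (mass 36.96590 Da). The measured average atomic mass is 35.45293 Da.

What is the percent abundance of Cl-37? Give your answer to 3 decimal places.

Writing the weighted mean with unknown fraction x of Cl-35:
34.96885·x + 36.96590·(1 − x) = 35.45293
(34.96885 − 36.96590)·x = 35.45293 − 36.96590
x = -1.51297 / -1.99705 = 0.75760 → 75.760% Cl-35, 24.240% Cl-37.

24.240%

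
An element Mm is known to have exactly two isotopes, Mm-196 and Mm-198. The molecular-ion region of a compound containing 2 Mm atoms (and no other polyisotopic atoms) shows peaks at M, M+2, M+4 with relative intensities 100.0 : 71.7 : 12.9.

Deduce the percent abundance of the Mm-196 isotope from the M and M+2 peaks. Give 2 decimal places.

73.61%

Write p for the Mm-196 fraction. I(M+2)/I(M) = [C(2,1)·p^1·(1−p)] / p^2 = 2·(1−p)/p = 71.7/100.0 = 0.7170
(1−p)/p = 0.7170/2 = 0.3585  ⇒  p = 1/(1 + 0.3585) = 0.7361
Mm-196: 73.61%, Mm-198: 26.39%.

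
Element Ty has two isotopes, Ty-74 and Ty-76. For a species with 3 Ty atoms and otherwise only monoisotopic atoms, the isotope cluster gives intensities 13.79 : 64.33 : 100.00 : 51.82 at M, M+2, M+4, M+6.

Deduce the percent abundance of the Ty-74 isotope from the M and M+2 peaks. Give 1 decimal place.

39.1%

Write p for the Ty-74 fraction. I(M+2)/I(M) = [C(3,1)·p^2·(1−p)] / p^3 = 3·(1−p)/p = 64.33/13.79 = 4.6650
(1−p)/p = 4.6650/3 = 1.5550  ⇒  p = 1/(1 + 1.5550) = 0.3914
Ty-74: 39.1%, Ty-76: 60.9%.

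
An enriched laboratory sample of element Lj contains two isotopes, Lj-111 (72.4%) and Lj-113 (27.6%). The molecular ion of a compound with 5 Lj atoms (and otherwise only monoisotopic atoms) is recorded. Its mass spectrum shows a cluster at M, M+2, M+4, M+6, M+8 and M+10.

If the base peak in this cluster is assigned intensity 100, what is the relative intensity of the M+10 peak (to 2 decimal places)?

Term probabilities: M 0.1989, M+2 0.3792, M+4 0.2891, M+6 0.1102, M+8 0.0210, M+10 0.0016. Base peak = M+2.
P(M+2) = C(5,1) × 0.724^4 × 0.276^1 = 5 × 0.27476048 × 0.2760 = 0.379169 (base)
P(M+10) = C(5,5) × 0.724^0 × 0.276^5 = 1 × 1.0000 × 0.00160157 = 0.001602
Relative intensity = 0.001602 / 0.379169 × 100 = 0.42

0.42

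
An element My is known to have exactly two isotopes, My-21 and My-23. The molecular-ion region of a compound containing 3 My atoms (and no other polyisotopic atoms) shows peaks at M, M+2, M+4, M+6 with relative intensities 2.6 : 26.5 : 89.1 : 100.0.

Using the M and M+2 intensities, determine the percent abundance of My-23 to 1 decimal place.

If p is the fraction of My that is My-21, then I(M+2)/I(M) = [C(3,1)·p^2·(1−p)] / p^3 = 3·(1−p)/p = 26.5/2.6 = 10.1923
(1−p)/p = 10.1923/3 = 3.3974  ⇒  p = 1/(1 + 3.3974) = 0.2274
My-21: 22.7%, My-23: 77.3%.

77.3%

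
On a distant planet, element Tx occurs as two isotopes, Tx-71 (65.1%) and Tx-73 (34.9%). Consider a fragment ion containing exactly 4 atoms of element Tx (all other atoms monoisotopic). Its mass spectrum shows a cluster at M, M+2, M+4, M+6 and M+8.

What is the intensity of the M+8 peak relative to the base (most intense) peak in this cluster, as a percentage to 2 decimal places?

3.85%

(0.651 + 0.349)^4 gives M 0.1796, M+2 0.3851, M+4 0.3097, M+6 0.1107, M+8 0.0148; the largest is M+2.
P(M+2) = C(4,1) × 0.651^3 × 0.349^1 = 4 × 0.27589445 × 0.3490 = 0.385149 (base)
P(M+8) = C(4,4) × 0.651^0 × 0.349^4 = 1 × 1.0000 × 0.01483548 = 0.014835
Relative intensity = 0.014835 / 0.385149 × 100 = 3.85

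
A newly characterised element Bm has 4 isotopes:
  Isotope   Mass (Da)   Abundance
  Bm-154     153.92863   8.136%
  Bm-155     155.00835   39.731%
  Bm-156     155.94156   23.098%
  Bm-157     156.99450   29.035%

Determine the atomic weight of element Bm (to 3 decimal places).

Ar = Σ fᵢ·mᵢ = 0.08136 × 153.92863 + 0.39731 × 155.00835 + 0.23098 × 155.94156 + 0.29035 × 156.99450
= 12.523633 + 61.586368 + 36.019382 + 45.583353 = 155.712736 Da

155.713 Da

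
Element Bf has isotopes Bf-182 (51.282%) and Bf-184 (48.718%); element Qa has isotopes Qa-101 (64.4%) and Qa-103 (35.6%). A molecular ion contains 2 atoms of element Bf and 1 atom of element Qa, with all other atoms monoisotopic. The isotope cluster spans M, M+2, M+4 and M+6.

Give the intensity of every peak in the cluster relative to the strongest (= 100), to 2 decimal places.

40.77 : 100.00 : 79.62 : 20.34

Element Bf pattern (n=2): 0.26298435 : 0.4996713 : 0.23734435
Element Qa pattern (n=1): 0.6440 : 0.3560
Convolve the two distributions (both contribute in 2-u steps):
  M: 0.26298435×0.6440 = 0.169362
  M+2: 0.26298435×0.3560 + 0.4996713×0.6440 = 0.415411
  M+4: 0.4996713×0.3560 + 0.23734435×0.6440 = 0.330733
  M+6: 0.23734435×0.3560 = 0.084495
Scale to base peak (0.415411) = 100: 40.77 : 100.00 : 79.62 : 20.34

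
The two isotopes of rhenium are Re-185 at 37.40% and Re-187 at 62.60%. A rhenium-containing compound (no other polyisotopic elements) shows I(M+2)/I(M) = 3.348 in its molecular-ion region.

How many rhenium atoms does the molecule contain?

2

With n Re atoms, P(M+2)/P(M) = C(n,1)·p^(n−1)q / p^n = n·q/p = n · 0.6260/0.3740.
n = 3.348 × 0.3740/0.6260 = 2.00 ≈ 2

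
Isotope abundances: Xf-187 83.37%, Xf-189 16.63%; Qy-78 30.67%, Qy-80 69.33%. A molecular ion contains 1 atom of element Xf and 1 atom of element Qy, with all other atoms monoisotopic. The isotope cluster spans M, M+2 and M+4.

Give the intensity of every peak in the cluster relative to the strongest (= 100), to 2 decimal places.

40.65 : 100.00 : 18.33

Element Xf pattern (n=1): 0.8337 : 0.1663
Element Qy pattern (n=1): 0.3067 : 0.6933
Convolve the two distributions (both contribute in 2-u steps):
  M: 0.8337×0.3067 = 0.255696
  M+2: 0.8337×0.6933 + 0.1663×0.3067 = 0.629008
  M+4: 0.1663×0.6933 = 0.115296
Scale to base peak (0.629008) = 100: 40.65 : 100.00 : 18.33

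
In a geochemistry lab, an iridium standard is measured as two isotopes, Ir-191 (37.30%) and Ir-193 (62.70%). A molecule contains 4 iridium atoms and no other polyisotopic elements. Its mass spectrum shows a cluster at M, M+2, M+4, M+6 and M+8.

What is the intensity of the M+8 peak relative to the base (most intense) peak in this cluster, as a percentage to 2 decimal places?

Binomial terms of (0.3730 + 0.6270)^4: M 0.0194, M+2 0.1302, M+4 0.3282, M+6 0.3678, M+8 0.1546 → M+6 is the base peak.
P(M+6) = C(4,3) × 0.3730^1 × 0.6270^3 = 4 × 0.3730 × 0.24649188 = 0.367766 (base)
P(M+8) = C(4,4) × 0.3730^0 × 0.6270^4 = 1 × 1.0000 × 0.15455041 = 0.154550
Relative intensity = 0.154550 / 0.367766 × 100 = 42.02

42.02%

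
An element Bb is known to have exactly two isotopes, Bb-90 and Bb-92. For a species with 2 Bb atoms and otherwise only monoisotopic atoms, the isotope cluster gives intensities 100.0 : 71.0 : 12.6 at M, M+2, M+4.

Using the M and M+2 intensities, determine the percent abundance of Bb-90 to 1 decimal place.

Let p = fractional abundance of Bb-90. I(M+2)/I(M) = [C(2,1)·p^1·(1−p)] / p^2 = 2·(1−p)/p = 71.0/100.0 = 0.7100
(1−p)/p = 0.7100/2 = 0.3550  ⇒  p = 1/(1 + 0.3550) = 0.7380
Bb-90: 73.8%, Bb-92: 26.2%.

73.8%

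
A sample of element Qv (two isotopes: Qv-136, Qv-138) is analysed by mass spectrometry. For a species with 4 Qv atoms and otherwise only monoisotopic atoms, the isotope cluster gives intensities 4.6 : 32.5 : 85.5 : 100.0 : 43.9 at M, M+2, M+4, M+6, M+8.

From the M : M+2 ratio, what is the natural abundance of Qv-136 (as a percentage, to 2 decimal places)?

If p is the fraction of Qv that is Qv-136, then I(M+2)/I(M) = [C(4,1)·p^3·(1−p)] / p^4 = 4·(1−p)/p = 32.5/4.6 = 7.0652
(1−p)/p = 7.0652/4 = 1.7663  ⇒  p = 1/(1 + 1.7663) = 0.3615
Qv-136: 36.15%, Qv-138: 63.85%.

36.15%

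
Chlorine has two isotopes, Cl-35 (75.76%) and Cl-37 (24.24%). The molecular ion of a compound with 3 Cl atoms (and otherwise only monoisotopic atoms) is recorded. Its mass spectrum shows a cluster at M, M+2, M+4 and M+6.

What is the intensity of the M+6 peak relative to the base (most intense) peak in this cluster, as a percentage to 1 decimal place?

(0.7576 + 0.2424)^3 gives M 0.4348, M+2 0.4174, M+4 0.1335, M+6 0.0142; the largest is M.
P(M) = C(3,0) × 0.7576^3 × 0.2424^0 = 1 × 0.4348304 × 1.0000 = 0.434830 (base)
P(M+6) = C(3,3) × 0.7576^0 × 0.2424^3 = 1 × 1.0000 × 0.01424288 = 0.014243
Relative intensity = 0.014243 / 0.434830 × 100 = 3.3

3.3%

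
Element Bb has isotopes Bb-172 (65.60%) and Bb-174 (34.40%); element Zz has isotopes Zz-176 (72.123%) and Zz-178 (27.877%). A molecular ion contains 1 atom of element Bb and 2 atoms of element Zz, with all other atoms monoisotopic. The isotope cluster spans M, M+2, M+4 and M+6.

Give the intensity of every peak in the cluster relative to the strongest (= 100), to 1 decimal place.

Element Bb pattern (n=1): 0.6560 : 0.3440
Element Zz pattern (n=2): 0.52017271 : 0.40211457 : 0.07771271
Convolve the two distributions (both contribute in 2-u steps):
  M: 0.6560×0.52017271 = 0.341233
  M+2: 0.6560×0.40211457 + 0.3440×0.52017271 = 0.442727
  M+4: 0.6560×0.07771271 + 0.3440×0.40211457 = 0.189307
  M+6: 0.3440×0.07771271 = 0.026733
Scale to base peak (0.442727) = 100: 77.1 : 100.0 : 42.8 : 6.0

77.1 : 100.0 : 42.8 : 6.0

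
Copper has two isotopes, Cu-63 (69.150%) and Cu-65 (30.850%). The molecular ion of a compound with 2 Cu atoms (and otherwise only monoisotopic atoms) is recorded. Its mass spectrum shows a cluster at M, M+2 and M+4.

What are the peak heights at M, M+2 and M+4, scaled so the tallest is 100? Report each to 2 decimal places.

100.00 : 89.23 : 19.90

The 2 Cu atoms are independent, so intensities follow the terms of (0.69150 + 0.30850)^2.
P(M) = 0.69150^2 = 0.478172
P(M+2) = 2 × 0.69150^1 × 0.30850^1 = 0.426656
P(M+4) = 0.30850^2 = 0.095172
The M peak is largest (0.478172); scaling to 100 gives 100.00 : 89.23 : 19.90.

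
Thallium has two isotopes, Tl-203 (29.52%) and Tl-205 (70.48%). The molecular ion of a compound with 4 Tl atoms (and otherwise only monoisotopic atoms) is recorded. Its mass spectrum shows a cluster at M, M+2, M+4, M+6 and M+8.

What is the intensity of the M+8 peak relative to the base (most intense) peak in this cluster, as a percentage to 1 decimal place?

59.7%

Binomial terms of (0.2952 + 0.7048)^4: M 0.0076, M+2 0.0725, M+4 0.2597, M+6 0.4134, M+8 0.2468 → M+6 is the base peak.
P(M+6) = C(4,3) × 0.2952^1 × 0.7048^3 = 4 × 0.2952 × 0.35010449 = 0.413403 (base)
P(M+8) = C(4,4) × 0.2952^0 × 0.7048^4 = 1 × 1.0000 × 0.24675365 = 0.246754
Relative intensity = 0.246754 / 0.413403 × 100 = 59.7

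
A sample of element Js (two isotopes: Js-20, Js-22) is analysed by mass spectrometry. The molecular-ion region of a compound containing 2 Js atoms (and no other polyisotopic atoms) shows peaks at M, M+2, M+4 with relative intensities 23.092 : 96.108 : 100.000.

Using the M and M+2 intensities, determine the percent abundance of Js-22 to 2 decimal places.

If p is the fraction of Js that is Js-20, then I(M+2)/I(M) = [C(2,1)·p^1·(1−p)] / p^2 = 2·(1−p)/p = 96.108/23.092 = 4.1620
(1−p)/p = 4.1620/2 = 2.0810  ⇒  p = 1/(1 + 2.0810) = 0.3246
Js-20: 32.46%, Js-22: 67.54%.

67.54%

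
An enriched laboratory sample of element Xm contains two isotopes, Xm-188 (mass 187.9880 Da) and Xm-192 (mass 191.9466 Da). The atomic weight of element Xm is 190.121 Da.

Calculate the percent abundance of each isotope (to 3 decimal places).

Let x be the fractional abundance of Xm-188; then Xm-192 has abundance 1 − x.
187.9880·x + 191.9466·(1 − x) = 190.121
(187.9880 − 191.9466)·x = 190.121 − 191.9466
x = -1.8256 / -3.9586 = 0.46117 → 46.117% Xm-188, 53.883% Xm-192.

Xm-188: 46.117%, Xm-192: 53.883%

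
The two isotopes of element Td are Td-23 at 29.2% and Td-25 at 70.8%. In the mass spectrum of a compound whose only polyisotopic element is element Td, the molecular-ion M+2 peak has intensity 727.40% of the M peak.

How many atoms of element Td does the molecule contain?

The M+2/M ratio from n Td atoms is n · q/p = n · 0.708/0.292.
n = 7.2740 × 0.292/0.708 = 3.00 ≈ 3

3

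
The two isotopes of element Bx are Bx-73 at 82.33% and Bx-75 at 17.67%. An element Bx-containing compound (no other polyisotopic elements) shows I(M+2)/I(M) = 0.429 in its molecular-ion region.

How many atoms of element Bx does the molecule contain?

2

For n independent Bx atoms, I(M+2)/I(M) = n · (abundance Bx-75) / (abundance Bx-73) = n · 0.1767/0.8233.
n = 0.429 × 0.8233/0.1767 = 2.00 ≈ 2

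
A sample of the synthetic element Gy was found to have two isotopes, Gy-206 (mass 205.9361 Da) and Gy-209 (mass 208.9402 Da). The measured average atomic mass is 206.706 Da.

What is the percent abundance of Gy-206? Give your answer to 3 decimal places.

74.372%

Let x be the fractional abundance of Gy-206; then Gy-209 has abundance 1 − x.
205.9361·x + 208.9402·(1 − x) = 206.706
(205.9361 − 208.9402)·x = 206.706 − 208.9402
x = -2.2342 / -3.0041 = 0.74372 → 74.372% Gy-206, 25.628% Gy-209.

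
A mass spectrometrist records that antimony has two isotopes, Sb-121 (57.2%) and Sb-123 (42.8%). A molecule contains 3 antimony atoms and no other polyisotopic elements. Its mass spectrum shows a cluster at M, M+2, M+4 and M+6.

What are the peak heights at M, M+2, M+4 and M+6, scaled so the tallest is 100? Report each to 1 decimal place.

44.5 : 100.0 : 74.8 : 18.7

Each Sb atom is independently Sb-121 (p = 0.572) or Sb-123 (q = 0.428); the cluster is the binomial expansion (p + q)^3.
P(M) = 0.572^3 = 0.187149
P(M+2) = 3 × 0.572^2 × 0.428^1 = 0.420104
P(M+4) = 3 × 0.572^1 × 0.428^2 = 0.314344
P(M+6) = 0.428^3 = 0.078403
The M+2 peak is largest (0.420104); scaling to 100 gives 44.5 : 100.0 : 74.8 : 18.7.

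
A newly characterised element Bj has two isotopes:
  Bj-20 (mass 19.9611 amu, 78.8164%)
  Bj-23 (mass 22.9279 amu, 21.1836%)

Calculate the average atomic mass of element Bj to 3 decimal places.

20.590 amu

Average mass = Σ (abundance × isotope mass) = 0.788164 × 19.9611 + 0.211836 × 22.9279
= 15.73262 + 4.85695 = 20.58957 amu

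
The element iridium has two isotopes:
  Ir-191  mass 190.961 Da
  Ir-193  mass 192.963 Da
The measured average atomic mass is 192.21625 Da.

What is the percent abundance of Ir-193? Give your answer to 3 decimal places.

62.700%

Writing the weighted mean with unknown fraction x of Ir-191:
190.961·x + 192.963·(1 − x) = 192.21625
(190.961 − 192.963)·x = 192.21625 − 192.963
x = -0.74675 / -2.002 = 0.37300 → 37.300% Ir-191, 62.700% Ir-193.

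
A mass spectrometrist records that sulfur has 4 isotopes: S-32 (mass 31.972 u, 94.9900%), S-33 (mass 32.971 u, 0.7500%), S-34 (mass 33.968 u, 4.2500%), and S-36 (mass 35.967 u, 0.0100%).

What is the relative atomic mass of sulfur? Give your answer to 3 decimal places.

Average mass = Σ (abundance × isotope mass) = 0.949900 × 31.972 + 0.007500 × 32.971 + 0.042500 × 33.968 + 0.000100 × 35.967
= 30.3702 + 0.2473 + 1.4436 + 0.0036 = 32.0647 u

32.065 u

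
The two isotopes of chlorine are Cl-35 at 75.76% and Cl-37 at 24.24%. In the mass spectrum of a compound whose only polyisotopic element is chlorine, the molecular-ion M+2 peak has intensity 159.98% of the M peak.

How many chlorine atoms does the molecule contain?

With n Cl atoms, P(M+2)/P(M) = C(n,1)·p^(n−1)q / p^n = n·q/p = n · 0.2424/0.7576.
n = 1.5998 × 0.7576/0.2424 = 5.00 ≈ 5

5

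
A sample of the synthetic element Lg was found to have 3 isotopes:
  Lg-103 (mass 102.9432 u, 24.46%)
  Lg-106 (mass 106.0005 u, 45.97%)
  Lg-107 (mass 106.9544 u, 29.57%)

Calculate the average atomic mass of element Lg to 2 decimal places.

105.53 u

The abundance-weighted mean is 0.2446 × 102.9432 + 0.4597 × 106.0005 + 0.2957 × 106.9544
= 25.17991 + 48.72843 + 31.62642 = 105.53476 u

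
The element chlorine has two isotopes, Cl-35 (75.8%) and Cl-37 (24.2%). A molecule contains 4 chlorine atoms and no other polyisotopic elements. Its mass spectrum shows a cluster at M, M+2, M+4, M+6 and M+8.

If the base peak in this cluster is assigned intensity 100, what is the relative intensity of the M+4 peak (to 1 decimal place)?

47.9

Binomial terms of (0.758 + 0.242)^4: M 0.3301, M+2 0.4216, M+4 0.2019, M+6 0.0430, M+8 0.0034 → M+2 is the base peak.
P(M+2) = C(4,1) × 0.758^3 × 0.242^1 = 4 × 0.43551951 × 0.2420 = 0.421583 (base)
P(M+4) = C(4,2) × 0.758^2 × 0.242^2 = 6 × 0.574564 × 0.058564 = 0.201893
Relative intensity = 0.201893 / 0.421583 × 100 = 47.9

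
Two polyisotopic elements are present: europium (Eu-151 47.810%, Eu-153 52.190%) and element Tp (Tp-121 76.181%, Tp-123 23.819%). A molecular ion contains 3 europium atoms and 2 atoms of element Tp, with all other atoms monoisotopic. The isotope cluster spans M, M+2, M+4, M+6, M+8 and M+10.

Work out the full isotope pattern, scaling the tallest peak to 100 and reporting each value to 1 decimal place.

Europium pattern (n=3): 0.10928391 : 0.3578871 : 0.39067407 : 0.14215492
Element Tp pattern (n=2): 0.58035448 : 0.36291105 : 0.05673448
Convolve the two distributions (both contribute in 2-u steps):
  M: 0.10928391×0.58035448 = 0.063423
  M+2: 0.10928391×0.36291105 + 0.3578871×0.58035448 = 0.247362
  M+4: 0.10928391×0.05673448 + 0.3578871×0.36291105 + 0.39067407×0.58035448 = 0.362811
  M+6: 0.3578871×0.05673448 + 0.39067407×0.36291105 + 0.14215492×0.58035448 = 0.244585
  M+8: 0.39067407×0.05673448 + 0.14215492×0.36291105 = 0.073754
  M+10: 0.14215492×0.05673448 = 0.008065
Scale to base peak (0.362811) = 100: 17.5 : 68.2 : 100.0 : 67.4 : 20.3 : 2.2

17.5 : 68.2 : 100.0 : 67.4 : 20.3 : 2.2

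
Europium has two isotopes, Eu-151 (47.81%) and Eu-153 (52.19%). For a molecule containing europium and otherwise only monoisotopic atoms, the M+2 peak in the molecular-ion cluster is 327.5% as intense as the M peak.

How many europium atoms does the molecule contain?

For n independent Eu atoms, I(M+2)/I(M) = n · (abundance Eu-153) / (abundance Eu-151) = n · 0.5219/0.4781.
n = 3.275 × 0.4781/0.5219 = 3.00 ≈ 3

3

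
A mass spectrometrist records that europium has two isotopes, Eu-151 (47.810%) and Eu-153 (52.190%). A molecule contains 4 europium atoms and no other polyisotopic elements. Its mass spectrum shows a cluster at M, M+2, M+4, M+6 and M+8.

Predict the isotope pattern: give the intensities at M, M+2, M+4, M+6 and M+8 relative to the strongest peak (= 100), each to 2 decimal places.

13.99 : 61.07 : 100.00 : 72.77 : 19.86

The 4 Eu atoms are independent, so intensities follow the terms of (0.47810 + 0.52190)^4.
P(M) = 0.47810^4 = 0.052249
P(M+2) = 4 × 0.47810^3 × 0.52190^1 = 0.228141
P(M+4) = 6 × 0.47810^2 × 0.52190^2 = 0.373563
P(M+6) = 4 × 0.47810^1 × 0.52190^3 = 0.271857
P(M+8) = 0.52190^4 = 0.074191
The M+4 peak is largest (0.373563); scaling to 100 gives 13.99 : 61.07 : 100.00 : 72.77 : 19.86.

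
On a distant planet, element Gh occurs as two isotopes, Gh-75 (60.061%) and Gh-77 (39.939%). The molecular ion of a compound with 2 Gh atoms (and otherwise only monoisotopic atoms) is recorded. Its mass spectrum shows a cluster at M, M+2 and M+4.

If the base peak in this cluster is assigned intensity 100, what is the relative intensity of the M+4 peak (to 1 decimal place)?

33.2

(0.60061 + 0.39939)^2 gives M 0.3607, M+2 0.4798, M+4 0.1595; the largest is M+2.
P(M+2) = C(2,1) × 0.60061^1 × 0.39939^1 = 2 × 0.60061 × 0.39939 = 0.479755 (base)
P(M+4) = C(2,2) × 0.60061^0 × 0.39939^2 = 1 × 1.0000 × 0.15951237 = 0.159512
Relative intensity = 0.159512 / 0.479755 × 100 = 33.2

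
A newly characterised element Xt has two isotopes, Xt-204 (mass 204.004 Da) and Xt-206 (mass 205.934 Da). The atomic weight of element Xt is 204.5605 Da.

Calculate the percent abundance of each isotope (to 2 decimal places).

Let x be the fractional abundance of Xt-204; then Xt-206 has abundance 1 − x.
204.004·x + 205.934·(1 − x) = 204.5605
(204.004 − 205.934)·x = 204.5605 − 205.934
x = -1.3735 / -1.930 = 0.71166 → 71.17% Xt-204, 28.83% Xt-206.

Xt-204: 71.17%, Xt-206: 28.83%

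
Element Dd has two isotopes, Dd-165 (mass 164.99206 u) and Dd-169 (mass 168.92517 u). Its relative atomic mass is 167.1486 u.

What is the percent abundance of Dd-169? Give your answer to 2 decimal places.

Let x be the fractional abundance of Dd-165; then Dd-169 has abundance 1 − x.
164.99206·x + 168.92517·(1 − x) = 167.1486
(164.99206 − 168.92517)·x = 167.1486 − 168.92517
x = -1.77657 / -3.93311 = 0.45170 → 45.17% Dd-165, 54.83% Dd-169.

54.83%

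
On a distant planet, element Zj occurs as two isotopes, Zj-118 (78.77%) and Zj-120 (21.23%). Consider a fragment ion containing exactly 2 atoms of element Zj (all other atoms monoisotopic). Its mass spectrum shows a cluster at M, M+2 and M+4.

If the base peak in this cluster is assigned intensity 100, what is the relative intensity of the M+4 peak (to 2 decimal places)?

Term probabilities: M 0.6205, M+2 0.3345, M+4 0.0451. Base peak = M.
P(M) = C(2,0) × 0.7877^2 × 0.2123^0 = 1 × 0.62047129 × 1.0000 = 0.620471 (base)
P(M+4) = C(2,2) × 0.7877^0 × 0.2123^2 = 1 × 1.0000 × 0.04507129 = 0.045071
Relative intensity = 0.045071 / 0.620471 × 100 = 7.26

7.26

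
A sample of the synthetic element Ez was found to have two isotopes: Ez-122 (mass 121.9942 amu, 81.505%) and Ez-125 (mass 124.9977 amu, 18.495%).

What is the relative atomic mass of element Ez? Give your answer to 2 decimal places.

122.55 amu

Weight each isotope mass by its fractional abundance: 0.81505 × 121.9942 + 0.18495 × 124.9977
= 99.43137 + 23.11832 = 122.54969 amu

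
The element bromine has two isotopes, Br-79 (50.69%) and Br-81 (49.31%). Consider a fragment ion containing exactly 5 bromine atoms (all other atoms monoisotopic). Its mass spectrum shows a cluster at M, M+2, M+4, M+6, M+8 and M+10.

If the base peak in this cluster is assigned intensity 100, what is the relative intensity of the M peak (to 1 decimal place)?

Term probabilities: M 0.0335, M+2 0.1628, M+4 0.3167, M+6 0.3081, M+8 0.1498, M+10 0.0292. Base peak = M+4.
P(M+4) = C(5,2) × 0.5069^3 × 0.4931^2 = 10 × 0.13024674 × 0.24314761 = 0.316692 (base)
P(M) = C(5,0) × 0.5069^5 × 0.4931^0 = 1 × 0.03346659 × 1.0000 = 0.033467
Relative intensity = 0.033467 / 0.316692 × 100 = 10.6

10.6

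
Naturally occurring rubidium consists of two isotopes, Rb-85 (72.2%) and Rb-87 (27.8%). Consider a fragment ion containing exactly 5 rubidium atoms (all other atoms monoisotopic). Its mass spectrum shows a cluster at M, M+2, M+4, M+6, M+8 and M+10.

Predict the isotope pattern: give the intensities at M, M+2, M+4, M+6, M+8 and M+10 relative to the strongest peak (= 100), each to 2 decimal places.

51.94 : 100.00 : 77.01 : 29.65 : 5.71 : 0.44

Each Rb atom is independently Rb-85 (p = 0.722) or Rb-87 (q = 0.278); the cluster is the binomial expansion (p + q)^5.
P(M) = 0.722^5 = 0.196194
P(M+2) = 5 × 0.722^4 × 0.278^1 = 0.377714
P(M+4) = 10 × 0.722^3 × 0.278^2 = 0.290872
P(M+6) = 10 × 0.722^2 × 0.278^3 = 0.111998
P(M+8) = 5 × 0.722^1 × 0.278^4 = 0.021562
P(M+10) = 0.278^5 = 0.001660
The M+2 peak is largest (0.377714); scaling to 100 gives 51.94 : 100.00 : 77.01 : 29.65 : 5.71 : 0.44.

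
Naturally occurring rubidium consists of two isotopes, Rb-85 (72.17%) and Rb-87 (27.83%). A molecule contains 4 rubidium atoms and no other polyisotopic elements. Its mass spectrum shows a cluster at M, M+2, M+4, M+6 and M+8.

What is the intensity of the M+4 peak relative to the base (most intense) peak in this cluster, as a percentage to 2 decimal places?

Binomial terms of (0.7217 + 0.2783)^4: M 0.2713, M+2 0.4184, M+4 0.2420, M+6 0.0622, M+8 0.0060 → M+2 is the base peak.
P(M+2) = C(4,1) × 0.7217^3 × 0.2783^1 = 4 × 0.37589809 × 0.2783 = 0.418450 (base)
P(M+4) = C(4,2) × 0.7217^2 × 0.2783^2 = 6 × 0.52085089 × 0.07745089 = 0.242042
Relative intensity = 0.242042 / 0.418450 × 100 = 57.84

57.84%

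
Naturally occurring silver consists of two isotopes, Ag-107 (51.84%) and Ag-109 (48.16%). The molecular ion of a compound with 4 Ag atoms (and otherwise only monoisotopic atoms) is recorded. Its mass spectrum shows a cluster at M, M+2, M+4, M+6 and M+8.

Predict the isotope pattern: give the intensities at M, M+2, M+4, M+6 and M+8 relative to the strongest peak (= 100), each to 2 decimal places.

19.31 : 71.76 : 100.00 : 61.93 : 14.38

The 4 Ag atoms are independent, so intensities follow the terms of (0.5184 + 0.4816)^4.
P(M) = 0.5184^4 = 0.072220
P(M+2) = 4 × 0.5184^3 × 0.4816^1 = 0.268375
P(M+4) = 6 × 0.5184^2 × 0.4816^2 = 0.373985
P(M+6) = 4 × 0.5184^1 × 0.4816^3 = 0.231624
P(M+8) = 0.4816^4 = 0.053795
The M+4 peak is largest (0.373985); scaling to 100 gives 19.31 : 71.76 : 100.00 : 61.93 : 14.38.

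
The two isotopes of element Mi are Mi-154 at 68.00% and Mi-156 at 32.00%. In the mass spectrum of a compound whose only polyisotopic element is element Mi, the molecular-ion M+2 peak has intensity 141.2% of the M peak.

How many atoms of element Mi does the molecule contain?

3

The M+2/M ratio from n Mi atoms is n · q/p = n · 0.3200/0.6800.
n = 1.412 × 0.6800/0.3200 = 3.00 ≈ 3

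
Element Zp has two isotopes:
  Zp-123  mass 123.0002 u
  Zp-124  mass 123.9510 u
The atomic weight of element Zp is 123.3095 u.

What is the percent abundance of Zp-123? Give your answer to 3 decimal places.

67.469%

With x = fraction of Zp-123 (so Zp-124 is 1 − x):
123.0002·x + 123.9510·(1 − x) = 123.3095
(123.0002 − 123.9510)·x = 123.3095 − 123.9510
x = -0.6415 / -0.9508 = 0.67469 → 67.469% Zp-123, 32.531% Zp-124.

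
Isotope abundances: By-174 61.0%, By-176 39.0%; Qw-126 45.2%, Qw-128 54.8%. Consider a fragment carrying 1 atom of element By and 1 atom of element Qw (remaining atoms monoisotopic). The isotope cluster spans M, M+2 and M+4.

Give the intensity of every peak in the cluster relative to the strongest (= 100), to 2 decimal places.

Element By pattern (n=1): 0.6100 : 0.3900
Element Qw pattern (n=1): 0.4520 : 0.5480
Convolve the two distributions (both contribute in 2-u steps):
  M: 0.6100×0.4520 = 0.275720
  M+2: 0.6100×0.5480 + 0.3900×0.4520 = 0.510560
  M+4: 0.3900×0.5480 = 0.213720
Scale to base peak (0.510560) = 100: 54.00 : 100.00 : 41.86

54.00 : 100.00 : 41.86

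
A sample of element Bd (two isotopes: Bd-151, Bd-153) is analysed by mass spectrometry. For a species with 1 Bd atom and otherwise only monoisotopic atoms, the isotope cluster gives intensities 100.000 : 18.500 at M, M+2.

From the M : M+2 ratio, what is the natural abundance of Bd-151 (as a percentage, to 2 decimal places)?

84.39%

If p is the fraction of Bd that is Bd-151, then I(M+2)/I(M) = [C(1,1)·p^0·(1−p)] / p^1 = 1·(1−p)/p = 18.500/100.000 = 0.1850
(1−p)/p = 0.1850/1 = 0.1850  ⇒  p = 1/(1 + 0.1850) = 0.8439
Bd-151: 84.39%, Bd-153: 15.61%.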